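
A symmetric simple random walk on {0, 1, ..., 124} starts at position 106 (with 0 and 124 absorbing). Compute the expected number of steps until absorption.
E[τ | X_0 = 106] = 1908

Let v_k = E[τ | X_0 = k]. Boundary: v_0 = v_124 = 0. Recurrence: v_k = 1 + (v_{k-1} + v_{k+1})/2 for 1 ≤ k ≤ 123. The particular solution to v_k − (v_{k-1} + v_{k+1})/2 = 1 is v_k = −k^2. Adding homogeneous solution A + B k and matching boundaries gives v_k = k (124 − k). Substituting k = 106: v_106 = 106 · 18 = 1908.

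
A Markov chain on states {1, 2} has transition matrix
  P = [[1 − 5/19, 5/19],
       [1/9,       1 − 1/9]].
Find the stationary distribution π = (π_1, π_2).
π_1 = 19/64, π_2 = 45/64

Solve πP = π with π_1 + π_2 = 1. From πP = π: π_1 · (1 − 5/19) + π_2 · 1/9 = π_1 ⇒ π_2 · 1/9 = π_1 · 5/19 ⇒ π_2/π_1 = (5/19)/(1/9) = 45/19. Together with π_1 + π_2 = 1:
  π_1 = (1/9)/(5/19 + 1/9) = (1/9)/(64/171) = 19/64,
  π_2 = (5/19)/(5/19 + 1/9) = (5/19)/(64/171) = 45/64.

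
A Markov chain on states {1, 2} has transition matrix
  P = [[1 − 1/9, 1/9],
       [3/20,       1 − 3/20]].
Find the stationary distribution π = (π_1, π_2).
π_1 = 27/47, π_2 = 20/47

Solve πP = π with π_1 + π_2 = 1. From πP = π: π_1 · (1 − 1/9) + π_2 · 3/20 = π_1 ⇒ π_2 · 3/20 = π_1 · 1/9 ⇒ π_2/π_1 = (1/9)/(3/20) = 20/27. Together with π_1 + π_2 = 1:
  π_1 = (3/20)/(1/9 + 3/20) = (3/20)/(47/180) = 27/47,
  π_2 = (1/9)/(1/9 + 3/20) = (1/9)/(47/180) = 20/47.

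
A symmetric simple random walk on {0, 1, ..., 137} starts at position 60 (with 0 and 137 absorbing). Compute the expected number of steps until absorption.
E[τ | X_0 = 60] = 4620

Let v_k = E[τ | X_0 = k]. Boundary: v_0 = v_137 = 0. Recurrence: v_k = 1 + (v_{k-1} + v_{k+1})/2 for 1 ≤ k ≤ 136. The particular solution to v_k − (v_{k-1} + v_{k+1})/2 = 1 is v_k = −k^2. Adding homogeneous solution A + B k and matching boundaries gives v_k = k (137 − k). Substituting k = 60: v_60 = 60 · 77 = 4620.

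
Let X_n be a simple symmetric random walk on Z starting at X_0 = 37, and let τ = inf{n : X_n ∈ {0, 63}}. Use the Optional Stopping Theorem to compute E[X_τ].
E[X_τ] = 37

X_n is a martingale and τ is a bounded-mean stopping time (indeed τ is finite a.s. with bounded expectation since the walk is in a bounded region). By the OST, E[X_τ] = E[X_0] = 37. Equivalently: E[X_τ] = 63 · P(hit 63 first) + 0 · P(hit 0 first) = 63 · (37/63) = 37.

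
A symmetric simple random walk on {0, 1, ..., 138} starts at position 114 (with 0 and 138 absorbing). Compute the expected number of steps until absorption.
E[τ | X_0 = 114] = 2736

Let v_k = E[τ | X_0 = k]. Boundary: v_0 = v_138 = 0. Recurrence: v_k = 1 + (v_{k-1} + v_{k+1})/2 for 1 ≤ k ≤ 137. The particular solution to v_k − (v_{k-1} + v_{k+1})/2 = 1 is v_k = −k^2. Adding homogeneous solution A + B k and matching boundaries gives v_k = k (138 − k). Substituting k = 114: v_114 = 114 · 24 = 2736.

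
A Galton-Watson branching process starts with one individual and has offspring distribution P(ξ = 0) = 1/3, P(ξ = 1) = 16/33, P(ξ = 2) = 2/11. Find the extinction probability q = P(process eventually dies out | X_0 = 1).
q = 1

Mean offspring μ = 0·1/3 + 1·16/33 + 2·2/11 = 28/33 ≤ 1. For μ ≤ 1 with offspring not concentrated at 1, the Galton-Watson process goes extinct almost surely, so q = 1.
(Algebraic check: The pgf is f(s) = 1/3 + 16/33·s + 2/11·s². The extinction probability q is the smallest fixed point of f in [0, 1]. Setting s = f(s):
  2/11·s² + (16/33 − 1)·s + 1/3 = 0
  2/11·s² − (1/3 + 2/11)·s + 1/3 = 0
which factors as (s − 1)·(2/11·s − 1/3) = 0, giving roots s = 1 and s = (1/3)/(2/11) = 11/6. Since 11/6 ≥ 1, the smallest root in [0, 1] is s = 1.)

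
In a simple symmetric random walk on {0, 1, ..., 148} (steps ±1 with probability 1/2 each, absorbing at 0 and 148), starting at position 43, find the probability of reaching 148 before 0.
P(hit 148 before 0) = 43/148

Let u_k = P(hit 148 before 0 | start at k). Then u_0 = 0, u_148 = 1, and u_k = u_{k-1}/2 + u_{k+1}/2 for 1 ≤ k ≤ 147. This harmonic recurrence is solved by u_k = k/148, giving u_43 = 43/148.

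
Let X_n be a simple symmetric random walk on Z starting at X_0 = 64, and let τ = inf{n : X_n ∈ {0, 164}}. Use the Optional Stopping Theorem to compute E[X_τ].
E[X_τ] = 64

X_n is a martingale and τ is a bounded-mean stopping time (indeed τ is finite a.s. with bounded expectation since the walk is in a bounded region). By the OST, E[X_τ] = E[X_0] = 64. Equivalently: E[X_τ] = 164 · P(hit 164 first) + 0 · P(hit 0 first) = 164 · (64/164) = 64.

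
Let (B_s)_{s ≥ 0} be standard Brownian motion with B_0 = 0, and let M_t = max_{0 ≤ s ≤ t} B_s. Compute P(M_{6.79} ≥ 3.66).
P(M_{6.79} ≥ 3.66) = 2·P(B_{6.79} ≥ 3.66) = 2(1 − Φ(3.66/√6.79)) ≈ 0.1601

By the reflection principle for Brownian motion, P(M_t ≥ a) = 2 · P(B_t ≥ a) for a ≥ 0. Since B_t ~ N(0, t), P(B_t ≥ 3.66) = 1 − Φ(3.66/√t) = 1 − Φ(3.66/√6.79) = 1 − Φ(1.4046). So
  P(M_{6.79} ≥ 3.66) = 2(1 − Φ(1.4046)) ≈ 0.1601.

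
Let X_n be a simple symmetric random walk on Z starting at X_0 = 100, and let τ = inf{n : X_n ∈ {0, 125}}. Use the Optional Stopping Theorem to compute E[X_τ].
E[X_τ] = 100

X_n is a martingale and τ is a bounded-mean stopping time (indeed τ is finite a.s. with bounded expectation since the walk is in a bounded region). By the OST, E[X_τ] = E[X_0] = 100. Equivalently: E[X_τ] = 125 · P(hit 125 first) + 0 · P(hit 0 first) = 125 · (100/125) = 100.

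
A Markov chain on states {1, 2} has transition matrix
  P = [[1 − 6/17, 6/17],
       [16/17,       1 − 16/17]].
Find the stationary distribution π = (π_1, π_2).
π_1 = 8/11, π_2 = 3/11

Solve πP = π with π_1 + π_2 = 1. From πP = π: π_1 · (1 − 6/17) + π_2 · 16/17 = π_1 ⇒ π_2 · 16/17 = π_1 · 6/17 ⇒ π_2/π_1 = (6/17)/(16/17) = 3/8. Together with π_1 + π_2 = 1:
  π_1 = (16/17)/(6/17 + 16/17) = (16/17)/(22/17) = 8/11,
  π_2 = (6/17)/(6/17 + 16/17) = (6/17)/(22/17) = 3/11.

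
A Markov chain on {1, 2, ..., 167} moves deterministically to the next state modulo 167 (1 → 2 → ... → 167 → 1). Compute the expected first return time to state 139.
E[T_139 | X_0 = 139] = 167

The chain cycles deterministically, so starting at state 139 it returns in exactly 167 steps. Equivalently, the stationary distribution is uniform π_j = 1/167 for every state j, so by Kac's formula E[T_139] = 1/π_139 = 167.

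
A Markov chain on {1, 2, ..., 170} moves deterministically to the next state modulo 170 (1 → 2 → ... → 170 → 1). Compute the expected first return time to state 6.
E[T_6 | X_0 = 6] = 170

The chain cycles deterministically, so starting at state 6 it returns in exactly 170 steps. Equivalently, the stationary distribution is uniform π_j = 1/170 for every state j, so by Kac's formula E[T_6] = 1/π_6 = 170.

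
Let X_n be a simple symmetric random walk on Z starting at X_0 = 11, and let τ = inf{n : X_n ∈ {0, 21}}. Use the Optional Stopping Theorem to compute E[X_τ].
E[X_τ] = 11

X_n is a martingale and τ is a bounded-mean stopping time (indeed τ is finite a.s. with bounded expectation since the walk is in a bounded region). By the OST, E[X_τ] = E[X_0] = 11. Equivalently: E[X_τ] = 21 · P(hit 21 first) + 0 · P(hit 0 first) = 21 · (11/21) = 11.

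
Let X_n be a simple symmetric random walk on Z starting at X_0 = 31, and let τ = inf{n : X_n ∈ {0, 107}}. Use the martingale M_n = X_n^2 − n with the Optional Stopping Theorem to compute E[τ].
E[τ] = 2356

M_n = X_n^2 − n is a martingale (since E[X_{n+1}^2 | F_n] = X_n^2 + 1). By OST (τ has finite mean in a bounded region), E[M_τ] = E[M_0] = X_0^2 − 0 = 31^2 = 961. Also E[M_τ] = E[X_τ^2] − E[τ]. The walk exits at 0 or 107, with P(hit 107 first) = 31/107, so E[X_τ^2] = 107^2 · 31/107 + 0 = 3317. Thus E[τ] = E[X_τ^2] − E[M_τ] = 3317 − 961 = 2356 = 31(107 − 31) = 2356.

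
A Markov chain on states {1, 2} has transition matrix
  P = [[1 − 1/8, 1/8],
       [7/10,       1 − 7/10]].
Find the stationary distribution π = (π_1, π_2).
π_1 = 28/33, π_2 = 5/33

Solve πP = π with π_1 + π_2 = 1. From πP = π: π_1 · (1 − 1/8) + π_2 · 7/10 = π_1 ⇒ π_2 · 7/10 = π_1 · 1/8 ⇒ π_2/π_1 = (1/8)/(7/10) = 5/28. Together with π_1 + π_2 = 1:
  π_1 = (7/10)/(1/8 + 7/10) = (7/10)/(33/40) = 28/33,
  π_2 = (1/8)/(1/8 + 7/10) = (1/8)/(33/40) = 5/33.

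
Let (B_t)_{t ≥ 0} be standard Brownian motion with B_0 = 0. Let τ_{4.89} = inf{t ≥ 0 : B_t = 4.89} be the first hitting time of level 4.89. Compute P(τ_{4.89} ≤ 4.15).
P(τ_{4.89} ≤ 4.15) = 2(1 − Φ(4.89/√4.15)) = 2(1 − Φ(2.4004)) ≈ 0.0164

By the reflection principle for standard BM, P(τ_b ≤ t) = 2 · P(B_t ≥ b). Since B_t ~ N(0, t), P(B_t ≥ 4.89) = 1 − Φ(4.89/√t) = 1 − Φ(4.89/√4.15) = 1 − Φ(2.4004) ≈ 0.00819. Doubling: P(τ_{4.89} ≤ 4.15) ≈ 2 · 0.00819 = 0.01638 ≈ 0.0164.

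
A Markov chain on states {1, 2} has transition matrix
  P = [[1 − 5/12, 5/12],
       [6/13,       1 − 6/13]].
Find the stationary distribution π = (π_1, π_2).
π_1 = 72/137, π_2 = 65/137

Solve πP = π with π_1 + π_2 = 1. From πP = π: π_1 · (1 − 5/12) + π_2 · 6/13 = π_1 ⇒ π_2 · 6/13 = π_1 · 5/12 ⇒ π_2/π_1 = (5/12)/(6/13) = 65/72. Together with π_1 + π_2 = 1:
  π_1 = (6/13)/(5/12 + 6/13) = (6/13)/(137/156) = 72/137,
  π_2 = (5/12)/(5/12 + 6/13) = (5/12)/(137/156) = 65/137.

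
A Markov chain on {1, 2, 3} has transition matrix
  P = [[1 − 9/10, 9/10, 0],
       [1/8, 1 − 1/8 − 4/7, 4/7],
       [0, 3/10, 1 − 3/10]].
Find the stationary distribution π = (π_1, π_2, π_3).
π = (35/767, 252/767, 480/767)

This is a birth-death chain on three states, which satisfies detailed balance: π_1 · P_{12} = π_2 · P_{21} and π_2 · P_{23} = π_3 · P_{32}.
From π_1 · 9/10 = π_2 · 1/8: π_2/π_1 = (9/10)/(1/8) = 36/5.
From π_2 · 4/7 = π_3 · 3/10: π_3/π_2 = (4/7)/(3/10) = 40/21.
Take π_1 proportional to 1; then unnormalized π = (1, 36/5, 96/7). Normalize by dividing by the sum 767/35:
  π = (35/767, 252/767, 480/767).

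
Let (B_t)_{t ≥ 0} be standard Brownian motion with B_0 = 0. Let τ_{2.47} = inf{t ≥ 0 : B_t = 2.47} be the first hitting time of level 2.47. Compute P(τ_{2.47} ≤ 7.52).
P(τ_{2.47} ≤ 7.52) = 2(1 − Φ(2.47/√7.52)) = 2(1 − Φ(0.9007)) ≈ 0.3677

By the reflection principle for standard BM, P(τ_b ≤ t) = 2 · P(B_t ≥ b). Since B_t ~ N(0, t), P(B_t ≥ 2.47) = 1 − Φ(2.47/√t) = 1 − Φ(2.47/√7.52) = 1 − Φ(0.9007) ≈ 0.18387. Doubling: P(τ_{2.47} ≤ 7.52) ≈ 2 · 0.18387 = 0.36774 ≈ 0.3677.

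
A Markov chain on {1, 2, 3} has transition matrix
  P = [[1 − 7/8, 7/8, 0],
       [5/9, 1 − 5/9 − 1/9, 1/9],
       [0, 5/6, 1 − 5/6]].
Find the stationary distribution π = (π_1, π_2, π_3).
π = (200/557, 315/557, 42/557)

This is a birth-death chain on three states, which satisfies detailed balance: π_1 · P_{12} = π_2 · P_{21} and π_2 · P_{23} = π_3 · P_{32}.
From π_1 · 7/8 = π_2 · 5/9: π_2/π_1 = (7/8)/(5/9) = 63/40.
From π_2 · 1/9 = π_3 · 5/6: π_3/π_2 = (1/9)/(5/6) = 2/15.
Take π_1 proportional to 1; then unnormalized π = (1, 63/40, 21/100). Normalize by dividing by the sum 557/200:
  π = (200/557, 315/557, 42/557).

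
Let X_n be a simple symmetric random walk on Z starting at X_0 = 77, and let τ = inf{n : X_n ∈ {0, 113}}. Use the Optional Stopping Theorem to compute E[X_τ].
E[X_τ] = 77

X_n is a martingale and τ is a bounded-mean stopping time (indeed τ is finite a.s. with bounded expectation since the walk is in a bounded region). By the OST, E[X_τ] = E[X_0] = 77. Equivalently: E[X_τ] = 113 · P(hit 113 first) + 0 · P(hit 0 first) = 113 · (77/113) = 77.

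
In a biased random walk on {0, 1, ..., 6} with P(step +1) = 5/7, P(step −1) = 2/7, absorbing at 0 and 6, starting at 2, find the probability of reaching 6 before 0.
P(hit 6 before 0) = (1 − (2/5)^2) / (1 − (2/5)^6) = 625/741

Let u_k denote P(reach 6 before 0 | start at k). Boundary: u_0 = 0, u_6 = 1. Recurrence: u_k = 5/7·u_{k+1} + 2/7·u_{k-1} for 1 ≤ k ≤ 5. Try u_k = A + B·r^k with r = q/p = (2/7)/(5/7) = 2/5. Substitution satisfies the recurrence; boundary conditions give:
  u_k = (1 − r^k) / (1 − r^N) = (1 − (2/5)^2) / (1 − (2/5)^6) = 625/741.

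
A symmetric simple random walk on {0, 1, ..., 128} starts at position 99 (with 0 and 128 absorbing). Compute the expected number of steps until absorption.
E[τ | X_0 = 99] = 2871

Let v_k = E[τ | X_0 = k]. Boundary: v_0 = v_128 = 0. Recurrence: v_k = 1 + (v_{k-1} + v_{k+1})/2 for 1 ≤ k ≤ 127. The particular solution to v_k − (v_{k-1} + v_{k+1})/2 = 1 is v_k = −k^2. Adding homogeneous solution A + B k and matching boundaries gives v_k = k (128 − k). Substituting k = 99: v_99 = 99 · 29 = 2871.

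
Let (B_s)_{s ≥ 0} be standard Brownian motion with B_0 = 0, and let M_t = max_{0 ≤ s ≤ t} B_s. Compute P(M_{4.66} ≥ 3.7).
P(M_{4.66} ≥ 3.7) = 2·P(B_{4.66} ≥ 3.7) = 2(1 − Φ(3.7/√4.66)) ≈ 0.0865

By the reflection principle for Brownian motion, P(M_t ≥ a) = 2 · P(B_t ≥ a) for a ≥ 0. Since B_t ~ N(0, t), P(B_t ≥ 3.7) = 1 − Φ(3.7/√t) = 1 − Φ(3.7/√4.66) = 1 − Φ(1.7140). So
  P(M_{4.66} ≥ 3.7) = 2(1 − Φ(1.7140)) ≈ 0.0865.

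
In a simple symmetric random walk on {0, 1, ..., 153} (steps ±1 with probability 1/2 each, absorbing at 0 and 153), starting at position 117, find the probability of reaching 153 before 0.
P(hit 153 before 0) = 117/153 = 13/17

Let u_k = P(hit 153 before 0 | start at k). Then u_0 = 0, u_153 = 1, and u_k = u_{k-1}/2 + u_{k+1}/2 for 1 ≤ k ≤ 152. This harmonic recurrence is solved by u_k = k/153, giving u_117 = 117/153 = 13/17.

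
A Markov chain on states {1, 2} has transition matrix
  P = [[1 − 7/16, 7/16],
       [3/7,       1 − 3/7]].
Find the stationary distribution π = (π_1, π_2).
π_1 = 48/97, π_2 = 49/97

Solve πP = π with π_1 + π_2 = 1. From πP = π: π_1 · (1 − 7/16) + π_2 · 3/7 = π_1 ⇒ π_2 · 3/7 = π_1 · 7/16 ⇒ π_2/π_1 = (7/16)/(3/7) = 49/48. Together with π_1 + π_2 = 1:
  π_1 = (3/7)/(7/16 + 3/7) = (3/7)/(97/112) = 48/97,
  π_2 = (7/16)/(7/16 + 3/7) = (7/16)/(97/112) = 49/97.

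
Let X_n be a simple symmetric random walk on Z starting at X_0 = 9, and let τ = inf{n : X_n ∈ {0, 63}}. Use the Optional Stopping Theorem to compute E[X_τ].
E[X_τ] = 9

X_n is a martingale and τ is a bounded-mean stopping time (indeed τ is finite a.s. with bounded expectation since the walk is in a bounded region). By the OST, E[X_τ] = E[X_0] = 9. Equivalently: E[X_τ] = 63 · P(hit 63 first) + 0 · P(hit 0 first) = 63 · (9/63) = 9.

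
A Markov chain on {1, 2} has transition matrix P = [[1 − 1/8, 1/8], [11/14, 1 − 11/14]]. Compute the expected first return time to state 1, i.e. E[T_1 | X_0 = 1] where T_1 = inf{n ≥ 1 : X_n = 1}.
E[T_1 | X_0 = 1] = 1/π_1 = 51/44

For an irreducible recurrent Markov chain with stationary distribution π, E[T_i | X_0 = i] = 1/π_i (Kac's formula). Here π_1 = (11/14)/(1/8 + 11/14) = (11/14)/(51/56) = 44/51, so E[T_1 | X_0 = 1] = 1/π_1 = (1/8 + 11/14)/(11/14) = (51/56)/(11/14) = 51/44.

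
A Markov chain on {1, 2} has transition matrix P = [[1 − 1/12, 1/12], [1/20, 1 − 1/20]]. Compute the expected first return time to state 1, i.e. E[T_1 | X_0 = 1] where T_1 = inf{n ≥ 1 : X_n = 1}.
E[T_1 | X_0 = 1] = 1/π_1 = 8/3

For an irreducible recurrent Markov chain with stationary distribution π, E[T_i | X_0 = i] = 1/π_i (Kac's formula). Here π_1 = (1/20)/(1/12 + 1/20) = (1/20)/(2/15) = 3/8, so E[T_1 | X_0 = 1] = 1/π_1 = (1/12 + 1/20)/(1/20) = (2/15)/(1/20) = 8/3.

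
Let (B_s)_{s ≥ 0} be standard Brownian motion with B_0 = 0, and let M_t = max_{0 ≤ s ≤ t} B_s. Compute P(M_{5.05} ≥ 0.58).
P(M_{5.05} ≥ 0.58) = 2·P(B_{5.05} ≥ 0.58) = 2(1 − Φ(0.58/√5.05)) ≈ 0.7963

By the reflection principle for Brownian motion, P(M_t ≥ a) = 2 · P(B_t ≥ a) for a ≥ 0. Since B_t ~ N(0, t), P(B_t ≥ 0.58) = 1 − Φ(0.58/√t) = 1 − Φ(0.58/√5.05) = 1 − Φ(0.2581). So
  P(M_{5.05} ≥ 0.58) = 2(1 − Φ(0.2581)) ≈ 0.7963.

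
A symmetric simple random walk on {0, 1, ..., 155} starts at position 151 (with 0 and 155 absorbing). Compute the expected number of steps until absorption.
E[τ | X_0 = 151] = 604

Let v_k = E[τ | X_0 = k]. Boundary: v_0 = v_155 = 0. Recurrence: v_k = 1 + (v_{k-1} + v_{k+1})/2 for 1 ≤ k ≤ 154. The particular solution to v_k − (v_{k-1} + v_{k+1})/2 = 1 is v_k = −k^2. Adding homogeneous solution A + B k and matching boundaries gives v_k = k (155 − k). Substituting k = 151: v_151 = 151 · 4 = 604.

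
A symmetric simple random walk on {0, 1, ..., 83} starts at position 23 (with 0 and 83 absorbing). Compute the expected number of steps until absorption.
E[τ | X_0 = 23] = 1380

Let v_k = E[τ | X_0 = k]. Boundary: v_0 = v_83 = 0. Recurrence: v_k = 1 + (v_{k-1} + v_{k+1})/2 for 1 ≤ k ≤ 82. The particular solution to v_k − (v_{k-1} + v_{k+1})/2 = 1 is v_k = −k^2. Adding homogeneous solution A + B k and matching boundaries gives v_k = k (83 − k). Substituting k = 23: v_23 = 23 · 60 = 1380.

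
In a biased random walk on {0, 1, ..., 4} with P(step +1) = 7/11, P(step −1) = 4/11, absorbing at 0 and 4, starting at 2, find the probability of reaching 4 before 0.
P(hit 4 before 0) = (1 − (4/7)^2) / (1 − (4/7)^4) = 49/65

Let u_k denote P(reach 4 before 0 | start at k). Boundary: u_0 = 0, u_4 = 1. Recurrence: u_k = 7/11·u_{k+1} + 4/11·u_{k-1} for 1 ≤ k ≤ 3. Try u_k = A + B·r^k with r = q/p = (4/11)/(7/11) = 4/7. Substitution satisfies the recurrence; boundary conditions give:
  u_k = (1 − r^k) / (1 − r^N) = (1 − (4/7)^2) / (1 − (4/7)^4) = 49/65.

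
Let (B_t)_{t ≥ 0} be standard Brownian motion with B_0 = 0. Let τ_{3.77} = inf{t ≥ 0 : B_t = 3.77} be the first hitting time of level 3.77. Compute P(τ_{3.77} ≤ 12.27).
P(τ_{3.77} ≤ 12.27) = 2(1 − Φ(3.77/√12.27)) = 2(1 − Φ(1.0763)) ≈ 0.2818

By the reflection principle for standard BM, P(τ_b ≤ t) = 2 · P(B_t ≥ b). Since B_t ~ N(0, t), P(B_t ≥ 3.77) = 1 − Φ(3.77/√t) = 1 − Φ(3.77/√12.27) = 1 − Φ(1.0763) ≈ 0.14090. Doubling: P(τ_{3.77} ≤ 12.27) ≈ 2 · 0.14090 = 0.28180 ≈ 0.2818.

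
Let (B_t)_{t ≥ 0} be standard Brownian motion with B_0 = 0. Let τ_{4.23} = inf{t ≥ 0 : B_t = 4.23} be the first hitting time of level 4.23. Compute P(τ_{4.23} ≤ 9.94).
P(τ_{4.23} ≤ 9.94) = 2(1 − Φ(4.23/√9.94)) = 2(1 − Φ(1.3417)) ≈ 0.1797

By the reflection principle for standard BM, P(τ_b ≤ t) = 2 · P(B_t ≥ b). Since B_t ~ N(0, t), P(B_t ≥ 4.23) = 1 − Φ(4.23/√t) = 1 − Φ(4.23/√9.94) = 1 − Φ(1.3417) ≈ 0.08985. Doubling: P(τ_{4.23} ≤ 9.94) ≈ 2 · 0.08985 = 0.17970 ≈ 0.1797.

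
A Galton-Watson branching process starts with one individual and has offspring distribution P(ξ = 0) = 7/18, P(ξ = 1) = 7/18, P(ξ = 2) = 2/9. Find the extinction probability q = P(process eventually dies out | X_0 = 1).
q = 1

Mean offspring μ = 0·7/18 + 1·7/18 + 2·2/9 = 5/6 ≤ 1. For μ ≤ 1 with offspring not concentrated at 1, the Galton-Watson process goes extinct almost surely, so q = 1.
(Algebraic check: The pgf is f(s) = 7/18 + 7/18·s + 2/9·s². The extinction probability q is the smallest fixed point of f in [0, 1]. Setting s = f(s):
  2/9·s² + (7/18 − 1)·s + 7/18 = 0
  2/9·s² − (7/18 + 2/9)·s + 7/18 = 0
which factors as (s − 1)·(2/9·s − 7/18) = 0, giving roots s = 1 and s = (7/18)/(2/9) = 7/4. Since 7/4 ≥ 1, the smallest root in [0, 1] is s = 1.)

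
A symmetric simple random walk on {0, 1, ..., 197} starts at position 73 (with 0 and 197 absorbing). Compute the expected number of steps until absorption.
E[τ | X_0 = 73] = 9052

Let v_k = E[τ | X_0 = k]. Boundary: v_0 = v_197 = 0. Recurrence: v_k = 1 + (v_{k-1} + v_{k+1})/2 for 1 ≤ k ≤ 196. The particular solution to v_k − (v_{k-1} + v_{k+1})/2 = 1 is v_k = −k^2. Adding homogeneous solution A + B k and matching boundaries gives v_k = k (197 − k). Substituting k = 73: v_73 = 73 · 124 = 9052.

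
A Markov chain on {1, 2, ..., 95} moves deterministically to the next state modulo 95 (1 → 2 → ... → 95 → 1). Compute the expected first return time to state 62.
E[T_62 | X_0 = 62] = 95

The chain cycles deterministically, so starting at state 62 it returns in exactly 95 steps. Equivalently, the stationary distribution is uniform π_j = 1/95 for every state j, so by Kac's formula E[T_62] = 1/π_62 = 95.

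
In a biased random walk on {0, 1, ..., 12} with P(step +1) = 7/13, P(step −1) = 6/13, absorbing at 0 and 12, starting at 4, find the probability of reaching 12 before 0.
P(hit 12 before 0) = (1 − (6/7)^4) / (1 − (6/7)^12) = 5764801/10556113

Let u_k denote P(reach 12 before 0 | start at k). Boundary: u_0 = 0, u_12 = 1. Recurrence: u_k = 7/13·u_{k+1} + 6/13·u_{k-1} for 1 ≤ k ≤ 11. Try u_k = A + B·r^k with r = q/p = (6/13)/(7/13) = 6/7. Substitution satisfies the recurrence; boundary conditions give:
  u_k = (1 − r^k) / (1 − r^N) = (1 − (6/7)^4) / (1 − (6/7)^12) = 5764801/10556113.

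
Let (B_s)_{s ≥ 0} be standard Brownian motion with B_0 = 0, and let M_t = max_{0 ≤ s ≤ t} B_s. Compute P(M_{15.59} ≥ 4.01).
P(M_{15.59} ≥ 4.01) = 2·P(B_{15.59} ≥ 4.01) = 2(1 − Φ(4.01/√15.59)) ≈ 0.3098

By the reflection principle for Brownian motion, P(M_t ≥ a) = 2 · P(B_t ≥ a) for a ≥ 0. Since B_t ~ N(0, t), P(B_t ≥ 4.01) = 1 − Φ(4.01/√t) = 1 − Φ(4.01/√15.59) = 1 − Φ(1.0156). So
  P(M_{15.59} ≥ 4.01) = 2(1 − Φ(1.0156)) ≈ 0.3098.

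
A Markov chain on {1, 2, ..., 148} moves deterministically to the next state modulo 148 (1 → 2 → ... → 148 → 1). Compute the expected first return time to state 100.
E[T_100 | X_0 = 100] = 148

The chain cycles deterministically, so starting at state 100 it returns in exactly 148 steps. Equivalently, the stationary distribution is uniform π_j = 1/148 for every state j, so by Kac's formula E[T_100] = 1/π_100 = 148.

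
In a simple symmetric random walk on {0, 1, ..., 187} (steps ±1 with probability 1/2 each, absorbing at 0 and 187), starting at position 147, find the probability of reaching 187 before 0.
P(hit 187 before 0) = 147/187

Let u_k = P(hit 187 before 0 | start at k). Then u_0 = 0, u_187 = 1, and u_k = u_{k-1}/2 + u_{k+1}/2 for 1 ≤ k ≤ 186. This harmonic recurrence is solved by u_k = k/187, giving u_147 = 147/187.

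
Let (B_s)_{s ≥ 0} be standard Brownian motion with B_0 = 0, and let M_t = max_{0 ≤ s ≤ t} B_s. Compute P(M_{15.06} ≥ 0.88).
P(M_{15.06} ≥ 0.88) = 2·P(B_{15.06} ≥ 0.88) = 2(1 − Φ(0.88/√15.06)) ≈ 0.8206

By the reflection principle for Brownian motion, P(M_t ≥ a) = 2 · P(B_t ≥ a) for a ≥ 0. Since B_t ~ N(0, t), P(B_t ≥ 0.88) = 1 − Φ(0.88/√t) = 1 − Φ(0.88/√15.06) = 1 − Φ(0.2268). So
  P(M_{15.06} ≥ 0.88) = 2(1 − Φ(0.2268)) ≈ 0.8206.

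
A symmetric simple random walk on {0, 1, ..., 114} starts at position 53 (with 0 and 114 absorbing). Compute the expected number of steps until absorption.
E[τ | X_0 = 53] = 3233

Let v_k = E[τ | X_0 = k]. Boundary: v_0 = v_114 = 0. Recurrence: v_k = 1 + (v_{k-1} + v_{k+1})/2 for 1 ≤ k ≤ 113. The particular solution to v_k − (v_{k-1} + v_{k+1})/2 = 1 is v_k = −k^2. Adding homogeneous solution A + B k and matching boundaries gives v_k = k (114 − k). Substituting k = 53: v_53 = 53 · 61 = 3233.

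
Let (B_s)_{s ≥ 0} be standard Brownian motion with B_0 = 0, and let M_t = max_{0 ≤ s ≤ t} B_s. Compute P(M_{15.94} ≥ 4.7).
P(M_{15.94} ≥ 4.7) = 2·P(B_{15.94} ≥ 4.7) = 2(1 − Φ(4.7/√15.94)) ≈ 0.2391

By the reflection principle for Brownian motion, P(M_t ≥ a) = 2 · P(B_t ≥ a) for a ≥ 0. Since B_t ~ N(0, t), P(B_t ≥ 4.7) = 1 − Φ(4.7/√t) = 1 − Φ(4.7/√15.94) = 1 − Φ(1.1772). So
  P(M_{15.94} ≥ 4.7) = 2(1 − Φ(1.1772)) ≈ 0.2391.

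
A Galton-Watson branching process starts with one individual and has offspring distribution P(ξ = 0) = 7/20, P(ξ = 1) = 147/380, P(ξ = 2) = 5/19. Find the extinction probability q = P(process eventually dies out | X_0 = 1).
q = 1

Mean offspring μ = 0·7/20 + 1·147/380 + 2·5/19 = 347/380 ≤ 1. For μ ≤ 1 with offspring not concentrated at 1, the Galton-Watson process goes extinct almost surely, so q = 1.
(Algebraic check: The pgf is f(s) = 7/20 + 147/380·s + 5/19·s². The extinction probability q is the smallest fixed point of f in [0, 1]. Setting s = f(s):
  5/19·s² + (147/380 − 1)·s + 7/20 = 0
  5/19·s² − (7/20 + 5/19)·s + 7/20 = 0
which factors as (s − 1)·(5/19·s − 7/20) = 0, giving roots s = 1 and s = (7/20)/(5/19) = 133/100. Since 133/100 ≥ 1, the smallest root in [0, 1] is s = 1.)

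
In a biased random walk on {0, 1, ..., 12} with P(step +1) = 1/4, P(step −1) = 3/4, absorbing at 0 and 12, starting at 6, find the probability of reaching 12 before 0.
P(hit 12 before 0) = (1 − (3)^6) / (1 − (3)^12) = 1/730

Let u_k denote P(reach 12 before 0 | start at k). Boundary: u_0 = 0, u_12 = 1. Recurrence: u_k = 1/4·u_{k+1} + 3/4·u_{k-1} for 1 ≤ k ≤ 11. Try u_k = A + B·r^k with r = q/p = (3/4)/(1/4) = 3. Substitution satisfies the recurrence; boundary conditions give:
  u_k = (1 − r^k) / (1 − r^N) = (1 − (3)^6) / (1 − (3)^12) = 1/730.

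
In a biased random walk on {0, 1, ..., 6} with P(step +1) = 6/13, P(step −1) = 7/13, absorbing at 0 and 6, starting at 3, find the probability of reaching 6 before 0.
P(hit 6 before 0) = (1 − (7/6)^3) / (1 − (7/6)^6) = 216/559

Let u_k denote P(reach 6 before 0 | start at k). Boundary: u_0 = 0, u_6 = 1. Recurrence: u_k = 6/13·u_{k+1} + 7/13·u_{k-1} for 1 ≤ k ≤ 5. Try u_k = A + B·r^k with r = q/p = (7/13)/(6/13) = 7/6. Substitution satisfies the recurrence; boundary conditions give:
  u_k = (1 − r^k) / (1 − r^N) = (1 − (7/6)^3) / (1 − (7/6)^6) = 216/559.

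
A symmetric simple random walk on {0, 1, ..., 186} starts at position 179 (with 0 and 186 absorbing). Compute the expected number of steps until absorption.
E[τ | X_0 = 179] = 1253

Let v_k = E[τ | X_0 = k]. Boundary: v_0 = v_186 = 0. Recurrence: v_k = 1 + (v_{k-1} + v_{k+1})/2 for 1 ≤ k ≤ 185. The particular solution to v_k − (v_{k-1} + v_{k+1})/2 = 1 is v_k = −k^2. Adding homogeneous solution A + B k and matching boundaries gives v_k = k (186 − k). Substituting k = 179: v_179 = 179 · 7 = 1253.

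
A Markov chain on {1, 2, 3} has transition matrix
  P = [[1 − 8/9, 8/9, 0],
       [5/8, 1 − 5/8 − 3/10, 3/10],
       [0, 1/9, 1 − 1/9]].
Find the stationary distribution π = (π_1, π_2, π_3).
π = (225/1409, 320/1409, 864/1409)

This is a birth-death chain on three states, which satisfies detailed balance: π_1 · P_{12} = π_2 · P_{21} and π_2 · P_{23} = π_3 · P_{32}.
From π_1 · 8/9 = π_2 · 5/8: π_2/π_1 = (8/9)/(5/8) = 64/45.
From π_2 · 3/10 = π_3 · 1/9: π_3/π_2 = (3/10)/(1/9) = 27/10.
Take π_1 proportional to 1; then unnormalized π = (1, 64/45, 96/25). Normalize by dividing by the sum 1409/225:
  π = (225/1409, 320/1409, 864/1409).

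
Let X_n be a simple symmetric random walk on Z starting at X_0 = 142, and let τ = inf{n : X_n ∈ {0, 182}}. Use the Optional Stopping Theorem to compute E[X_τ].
E[X_τ] = 142

X_n is a martingale and τ is a bounded-mean stopping time (indeed τ is finite a.s. with bounded expectation since the walk is in a bounded region). By the OST, E[X_τ] = E[X_0] = 142. Equivalently: E[X_τ] = 182 · P(hit 182 first) + 0 · P(hit 0 first) = 182 · (142/182) = 142.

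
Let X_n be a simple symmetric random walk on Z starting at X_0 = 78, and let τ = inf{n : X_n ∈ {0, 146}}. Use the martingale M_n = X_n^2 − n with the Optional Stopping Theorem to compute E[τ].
E[τ] = 5304

M_n = X_n^2 − n is a martingale (since E[X_{n+1}^2 | F_n] = X_n^2 + 1). By OST (τ has finite mean in a bounded region), E[M_τ] = E[M_0] = X_0^2 − 0 = 78^2 = 6084. Also E[M_τ] = E[X_τ^2] − E[τ]. The walk exits at 0 or 146, with P(hit 146 first) = 78/146, so E[X_τ^2] = 146^2 · 78/146 + 0 = 11388. Thus E[τ] = E[X_τ^2] − E[M_τ] = 11388 − 6084 = 5304 = 78(146 − 78) = 5304.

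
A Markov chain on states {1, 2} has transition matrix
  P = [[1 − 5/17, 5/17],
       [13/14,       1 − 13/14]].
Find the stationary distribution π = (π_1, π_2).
π_1 = 221/291, π_2 = 70/291

Solve πP = π with π_1 + π_2 = 1. From πP = π: π_1 · (1 − 5/17) + π_2 · 13/14 = π_1 ⇒ π_2 · 13/14 = π_1 · 5/17 ⇒ π_2/π_1 = (5/17)/(13/14) = 70/221. Together with π_1 + π_2 = 1:
  π_1 = (13/14)/(5/17 + 13/14) = (13/14)/(291/238) = 221/291,
  π_2 = (5/17)/(5/17 + 13/14) = (5/17)/(291/238) = 70/291.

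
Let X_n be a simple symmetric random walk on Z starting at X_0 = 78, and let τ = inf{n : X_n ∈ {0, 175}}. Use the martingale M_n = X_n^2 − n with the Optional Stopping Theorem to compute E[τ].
E[τ] = 7566

M_n = X_n^2 − n is a martingale (since E[X_{n+1}^2 | F_n] = X_n^2 + 1). By OST (τ has finite mean in a bounded region), E[M_τ] = E[M_0] = X_0^2 − 0 = 78^2 = 6084. Also E[M_τ] = E[X_τ^2] − E[τ]. The walk exits at 0 or 175, with P(hit 175 first) = 78/175, so E[X_τ^2] = 175^2 · 78/175 + 0 = 13650. Thus E[τ] = E[X_τ^2] − E[M_τ] = 13650 − 6084 = 7566 = 78(175 − 78) = 7566.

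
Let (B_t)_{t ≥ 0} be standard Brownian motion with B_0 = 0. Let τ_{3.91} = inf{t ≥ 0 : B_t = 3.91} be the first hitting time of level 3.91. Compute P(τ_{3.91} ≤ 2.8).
P(τ_{3.91} ≤ 2.8) = 2(1 − Φ(3.91/√2.8)) = 2(1 − Φ(2.3367)) ≈ 0.0195

By the reflection principle for standard BM, P(τ_b ≤ t) = 2 · P(B_t ≥ b). Since B_t ~ N(0, t), P(B_t ≥ 3.91) = 1 − Φ(3.91/√t) = 1 − Φ(3.91/√2.8) = 1 − Φ(2.3367) ≈ 0.00973. Doubling: P(τ_{3.91} ≤ 2.8) ≈ 2 · 0.00973 = 0.01946 ≈ 0.0195.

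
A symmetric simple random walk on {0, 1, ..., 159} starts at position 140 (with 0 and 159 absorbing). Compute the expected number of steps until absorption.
E[τ | X_0 = 140] = 2660

Let v_k = E[τ | X_0 = k]. Boundary: v_0 = v_159 = 0. Recurrence: v_k = 1 + (v_{k-1} + v_{k+1})/2 for 1 ≤ k ≤ 158. The particular solution to v_k − (v_{k-1} + v_{k+1})/2 = 1 is v_k = −k^2. Adding homogeneous solution A + B k and matching boundaries gives v_k = k (159 − k). Substituting k = 140: v_140 = 140 · 19 = 2660.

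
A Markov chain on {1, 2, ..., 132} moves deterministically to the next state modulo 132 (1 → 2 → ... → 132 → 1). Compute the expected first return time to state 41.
E[T_41 | X_0 = 41] = 132

The chain cycles deterministically, so starting at state 41 it returns in exactly 132 steps. Equivalently, the stationary distribution is uniform π_j = 1/132 for every state j, so by Kac's formula E[T_41] = 1/π_41 = 132.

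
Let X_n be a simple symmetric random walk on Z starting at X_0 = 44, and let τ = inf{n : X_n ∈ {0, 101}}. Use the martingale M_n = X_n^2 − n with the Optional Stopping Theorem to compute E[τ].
E[τ] = 2508

M_n = X_n^2 − n is a martingale (since E[X_{n+1}^2 | F_n] = X_n^2 + 1). By OST (τ has finite mean in a bounded region), E[M_τ] = E[M_0] = X_0^2 − 0 = 44^2 = 1936. Also E[M_τ] = E[X_τ^2] − E[τ]. The walk exits at 0 or 101, with P(hit 101 first) = 44/101, so E[X_τ^2] = 101^2 · 44/101 + 0 = 4444. Thus E[τ] = E[X_τ^2] − E[M_τ] = 4444 − 1936 = 2508 = 44(101 − 44) = 2508.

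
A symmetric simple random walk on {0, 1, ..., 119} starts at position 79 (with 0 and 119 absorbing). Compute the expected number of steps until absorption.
E[τ | X_0 = 79] = 3160

Let v_k = E[τ | X_0 = k]. Boundary: v_0 = v_119 = 0. Recurrence: v_k = 1 + (v_{k-1} + v_{k+1})/2 for 1 ≤ k ≤ 118. The particular solution to v_k − (v_{k-1} + v_{k+1})/2 = 1 is v_k = −k^2. Adding homogeneous solution A + B k and matching boundaries gives v_k = k (119 − k). Substituting k = 79: v_79 = 79 · 40 = 3160.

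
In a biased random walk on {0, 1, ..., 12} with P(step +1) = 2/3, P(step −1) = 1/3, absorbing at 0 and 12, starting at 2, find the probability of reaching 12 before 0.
P(hit 12 before 0) = (1 − (1/2)^2) / (1 − (1/2)^12) = 1024/1365

Let u_k denote P(reach 12 before 0 | start at k). Boundary: u_0 = 0, u_12 = 1. Recurrence: u_k = 2/3·u_{k+1} + 1/3·u_{k-1} for 1 ≤ k ≤ 11. Try u_k = A + B·r^k with r = q/p = (1/3)/(2/3) = 1/2. Substitution satisfies the recurrence; boundary conditions give:
  u_k = (1 − r^k) / (1 − r^N) = (1 − (1/2)^2) / (1 − (1/2)^12) = 1024/1365.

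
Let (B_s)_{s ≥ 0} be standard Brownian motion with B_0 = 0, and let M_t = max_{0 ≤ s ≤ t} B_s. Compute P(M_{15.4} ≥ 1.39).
P(M_{15.4} ≥ 1.39) = 2·P(B_{15.4} ≥ 1.39) = 2(1 − Φ(1.39/√15.4)) ≈ 0.7232

By the reflection principle for Brownian motion, P(M_t ≥ a) = 2 · P(B_t ≥ a) for a ≥ 0. Since B_t ~ N(0, t), P(B_t ≥ 1.39) = 1 − Φ(1.39/√t) = 1 − Φ(1.39/√15.4) = 1 − Φ(0.3542). So
  P(M_{15.4} ≥ 1.39) = 2(1 − Φ(0.3542)) ≈ 0.7232.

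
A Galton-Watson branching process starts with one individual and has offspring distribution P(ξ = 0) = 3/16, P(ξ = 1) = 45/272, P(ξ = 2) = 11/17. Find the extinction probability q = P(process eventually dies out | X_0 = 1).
q = 51/176

The pgf is f(s) = 3/16 + 45/272·s + 11/17·s². The extinction probability q is the smallest fixed point of f in [0, 1]. Setting s = f(s):
  11/17·s² + (45/272 − 1)·s + 3/16 = 0
  11/17·s² − (3/16 + 11/17)·s + 3/16 = 0
which factors as (s − 1)·(11/17·s − 3/16) = 0, giving roots s = 1 and s = (3/16)/(11/17) = 51/176.
Mean offspring μ = 45/272 + 2·11/17 = 397/272 > 1 (supercritical), so q < 1. The extinction probability is the smaller root: q = (3/16)/(11/17) = 51/176.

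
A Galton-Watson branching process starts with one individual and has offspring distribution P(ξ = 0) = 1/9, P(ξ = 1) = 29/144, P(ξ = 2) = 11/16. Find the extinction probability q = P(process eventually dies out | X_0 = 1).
q = 16/99

The pgf is f(s) = 1/9 + 29/144·s + 11/16·s². The extinction probability q is the smallest fixed point of f in [0, 1]. Setting s = f(s):
  11/16·s² + (29/144 − 1)·s + 1/9 = 0
  11/16·s² − (1/9 + 11/16)·s + 1/9 = 0
which factors as (s − 1)·(11/16·s − 1/9) = 0, giving roots s = 1 and s = (1/9)/(11/16) = 16/99.
Mean offspring μ = 29/144 + 2·11/16 = 227/144 > 1 (supercritical), so q < 1. The extinction probability is the smaller root: q = (1/9)/(11/16) = 16/99.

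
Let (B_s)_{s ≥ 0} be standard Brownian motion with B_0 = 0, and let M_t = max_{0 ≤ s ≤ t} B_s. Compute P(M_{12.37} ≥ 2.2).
P(M_{12.37} ≥ 2.2) = 2·P(B_{12.37} ≥ 2.2) = 2(1 − Φ(2.2/√12.37)) ≈ 0.5316

By the reflection principle for Brownian motion, P(M_t ≥ a) = 2 · P(B_t ≥ a) for a ≥ 0. Since B_t ~ N(0, t), P(B_t ≥ 2.2) = 1 − Φ(2.2/√t) = 1 − Φ(2.2/√12.37) = 1 − Φ(0.6255). So
  P(M_{12.37} ≥ 2.2) = 2(1 − Φ(0.6255)) ≈ 0.5316.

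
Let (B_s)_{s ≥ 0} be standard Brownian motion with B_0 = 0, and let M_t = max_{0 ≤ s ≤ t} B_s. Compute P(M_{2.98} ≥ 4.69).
P(M_{2.98} ≥ 4.69) = 2·P(B_{2.98} ≥ 4.69) = 2(1 − Φ(4.69/√2.98)) ≈ 0.0066

By the reflection principle for Brownian motion, P(M_t ≥ a) = 2 · P(B_t ≥ a) for a ≥ 0. Since B_t ~ N(0, t), P(B_t ≥ 4.69) = 1 − Φ(4.69/√t) = 1 − Φ(4.69/√2.98) = 1 − Φ(2.7168). So
  P(M_{2.98} ≥ 4.69) = 2(1 − Φ(2.7168)) ≈ 0.0066.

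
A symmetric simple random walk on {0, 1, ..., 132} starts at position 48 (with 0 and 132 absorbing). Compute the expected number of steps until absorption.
E[τ | X_0 = 48] = 4032

Let v_k = E[τ | X_0 = k]. Boundary: v_0 = v_132 = 0. Recurrence: v_k = 1 + (v_{k-1} + v_{k+1})/2 for 1 ≤ k ≤ 131. The particular solution to v_k − (v_{k-1} + v_{k+1})/2 = 1 is v_k = −k^2. Adding homogeneous solution A + B k and matching boundaries gives v_k = k (132 − k). Substituting k = 48: v_48 = 48 · 84 = 4032.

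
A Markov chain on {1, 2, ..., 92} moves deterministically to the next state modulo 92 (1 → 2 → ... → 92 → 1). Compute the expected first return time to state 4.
E[T_4 | X_0 = 4] = 92

The chain cycles deterministically, so starting at state 4 it returns in exactly 92 steps. Equivalently, the stationary distribution is uniform π_j = 1/92 for every state j, so by Kac's formula E[T_4] = 1/π_4 = 92.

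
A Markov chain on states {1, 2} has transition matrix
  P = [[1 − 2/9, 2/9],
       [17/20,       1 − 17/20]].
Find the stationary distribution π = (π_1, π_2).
π_1 = 153/193, π_2 = 40/193

Solve πP = π with π_1 + π_2 = 1. From πP = π: π_1 · (1 − 2/9) + π_2 · 17/20 = π_1 ⇒ π_2 · 17/20 = π_1 · 2/9 ⇒ π_2/π_1 = (2/9)/(17/20) = 40/153. Together with π_1 + π_2 = 1:
  π_1 = (17/20)/(2/9 + 17/20) = (17/20)/(193/180) = 153/193,
  π_2 = (2/9)/(2/9 + 17/20) = (2/9)/(193/180) = 40/193.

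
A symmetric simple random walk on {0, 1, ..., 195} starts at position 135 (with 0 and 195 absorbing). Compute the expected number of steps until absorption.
E[τ | X_0 = 135] = 8100

Let v_k = E[τ | X_0 = k]. Boundary: v_0 = v_195 = 0. Recurrence: v_k = 1 + (v_{k-1} + v_{k+1})/2 for 1 ≤ k ≤ 194. The particular solution to v_k − (v_{k-1} + v_{k+1})/2 = 1 is v_k = −k^2. Adding homogeneous solution A + B k and matching boundaries gives v_k = k (195 − k). Substituting k = 135: v_135 = 135 · 60 = 8100.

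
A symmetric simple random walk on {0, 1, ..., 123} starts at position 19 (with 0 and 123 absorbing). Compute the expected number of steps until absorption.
E[τ | X_0 = 19] = 1976

Let v_k = E[τ | X_0 = k]. Boundary: v_0 = v_123 = 0. Recurrence: v_k = 1 + (v_{k-1} + v_{k+1})/2 for 1 ≤ k ≤ 122. The particular solution to v_k − (v_{k-1} + v_{k+1})/2 = 1 is v_k = −k^2. Adding homogeneous solution A + B k and matching boundaries gives v_k = k (123 − k). Substituting k = 19: v_19 = 19 · 104 = 1976.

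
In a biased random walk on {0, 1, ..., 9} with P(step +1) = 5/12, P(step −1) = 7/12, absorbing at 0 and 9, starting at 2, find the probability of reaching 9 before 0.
P(hit 9 before 0) = (1 − (7/5)^2) / (1 − (7/5)^9) = 937500/19200241

Let u_k denote P(reach 9 before 0 | start at k). Boundary: u_0 = 0, u_9 = 1. Recurrence: u_k = 5/12·u_{k+1} + 7/12·u_{k-1} for 1 ≤ k ≤ 8. Try u_k = A + B·r^k with r = q/p = (7/12)/(5/12) = 7/5. Substitution satisfies the recurrence; boundary conditions give:
  u_k = (1 − r^k) / (1 − r^N) = (1 − (7/5)^2) / (1 − (7/5)^9) = 937500/19200241.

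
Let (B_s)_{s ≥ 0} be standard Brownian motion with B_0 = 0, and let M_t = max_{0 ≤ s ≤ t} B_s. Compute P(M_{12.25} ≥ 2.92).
P(M_{12.25} ≥ 2.92) = 2·P(B_{12.25} ≥ 2.92) = 2(1 − Φ(2.92/√12.25)) ≈ 0.4041

By the reflection principle for Brownian motion, P(M_t ≥ a) = 2 · P(B_t ≥ a) for a ≥ 0. Since B_t ~ N(0, t), P(B_t ≥ 2.92) = 1 − Φ(2.92/√t) = 1 − Φ(2.92/√12.25) = 1 − Φ(0.8343). So
  P(M_{12.25} ≥ 2.92) = 2(1 − Φ(0.8343)) ≈ 0.4041.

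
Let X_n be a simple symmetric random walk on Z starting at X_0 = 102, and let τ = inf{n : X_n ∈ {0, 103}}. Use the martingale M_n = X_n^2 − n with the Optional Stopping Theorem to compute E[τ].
E[τ] = 102

M_n = X_n^2 − n is a martingale (since E[X_{n+1}^2 | F_n] = X_n^2 + 1). By OST (τ has finite mean in a bounded region), E[M_τ] = E[M_0] = X_0^2 − 0 = 102^2 = 10404. Also E[M_τ] = E[X_τ^2] − E[τ]. The walk exits at 0 or 103, with P(hit 103 first) = 102/103, so E[X_τ^2] = 103^2 · 102/103 + 0 = 10506. Thus E[τ] = E[X_τ^2] − E[M_τ] = 10506 − 10404 = 102 = 102(103 − 102) = 102.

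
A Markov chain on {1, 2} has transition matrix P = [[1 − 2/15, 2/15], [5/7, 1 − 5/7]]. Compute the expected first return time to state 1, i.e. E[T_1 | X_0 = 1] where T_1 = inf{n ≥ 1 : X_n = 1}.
E[T_1 | X_0 = 1] = 1/π_1 = 89/75

For an irreducible recurrent Markov chain with stationary distribution π, E[T_i | X_0 = i] = 1/π_i (Kac's formula). Here π_1 = (5/7)/(2/15 + 5/7) = (5/7)/(89/105) = 75/89, so E[T_1 | X_0 = 1] = 1/π_1 = (2/15 + 5/7)/(5/7) = (89/105)/(5/7) = 89/75.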